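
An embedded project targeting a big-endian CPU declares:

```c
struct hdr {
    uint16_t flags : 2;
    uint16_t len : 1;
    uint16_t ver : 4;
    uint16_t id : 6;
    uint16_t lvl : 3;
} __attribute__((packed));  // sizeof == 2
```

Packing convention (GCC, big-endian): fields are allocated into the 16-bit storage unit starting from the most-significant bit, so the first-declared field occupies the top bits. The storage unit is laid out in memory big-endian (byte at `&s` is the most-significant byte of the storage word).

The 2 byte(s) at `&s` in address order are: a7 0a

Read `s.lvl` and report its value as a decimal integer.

2

[0]=0xa7 [1]=0x0a (big-endian) → word 0xa70a
flags [14+:2] = (word>>14) & 0x3 = 2
len [13+:1] = (word>>13) & 0x1 = 1
ver [9+:4] = (word>>9) & 0xf = 3
id [3+:6] = (word>>3) & 0x3f = 33
lvl [0+:3] = (word>>0) & 0x7 = 2  ←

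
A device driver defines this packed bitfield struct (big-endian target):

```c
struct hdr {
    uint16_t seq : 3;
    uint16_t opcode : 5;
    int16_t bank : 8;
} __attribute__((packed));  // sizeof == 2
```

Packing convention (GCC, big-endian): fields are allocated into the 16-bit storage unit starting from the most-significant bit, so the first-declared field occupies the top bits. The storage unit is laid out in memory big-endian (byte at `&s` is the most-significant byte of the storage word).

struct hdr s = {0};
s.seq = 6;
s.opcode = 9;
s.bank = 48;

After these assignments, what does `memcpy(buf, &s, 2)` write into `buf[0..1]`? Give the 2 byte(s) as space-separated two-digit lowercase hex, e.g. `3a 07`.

seq (3b) val=6 bits=0x6 at bit 13: 0xc000
opcode (5b) val=9 bits=0x9 at bit 8: 0xc900
bank (8b) val=48 bits=0x30 at bit 0: 0xc930
word = 0xc930 → big-endian bytes:
  [0]=0xc9  [1]=0x30

c9 30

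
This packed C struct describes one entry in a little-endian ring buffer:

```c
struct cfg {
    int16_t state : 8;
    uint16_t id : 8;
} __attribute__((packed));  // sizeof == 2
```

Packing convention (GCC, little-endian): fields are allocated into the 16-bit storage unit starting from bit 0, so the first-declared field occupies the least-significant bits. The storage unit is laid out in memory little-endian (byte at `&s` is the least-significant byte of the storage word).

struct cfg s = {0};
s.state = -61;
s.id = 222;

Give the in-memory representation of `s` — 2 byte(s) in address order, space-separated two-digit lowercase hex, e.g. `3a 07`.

state (8b) val=-61 bits=0xc3 at bit 0: 0x00c3
id (8b) val=222 bits=0xde at bit 8: 0xdec3
word = 0xdec3 → little-endian bytes:
  [0]=0xc3  [1]=0xde

c3 de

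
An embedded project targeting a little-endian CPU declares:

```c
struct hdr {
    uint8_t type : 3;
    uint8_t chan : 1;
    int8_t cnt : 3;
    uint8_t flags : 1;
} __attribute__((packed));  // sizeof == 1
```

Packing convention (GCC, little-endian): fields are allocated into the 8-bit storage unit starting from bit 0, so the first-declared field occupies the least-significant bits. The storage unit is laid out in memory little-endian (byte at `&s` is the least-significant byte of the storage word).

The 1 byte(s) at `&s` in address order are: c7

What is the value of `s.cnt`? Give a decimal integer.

-4

[0]=0xc7 (little-endian) → word 0xc7
type:3 @ bit 0 → (0xc7>>0)&0x7 = 0x7
chan:1 @ bit 3 → (0xc7>>3)&0x1 = 0x0
cnt:3 @ bit 4 → (0xc7>>4)&0x7 = 0x4  ←
flags:1 @ bit 7 → (0xc7>>7)&0x1 = 0x1
cnt signed 3b, MSB=1: 4 - 8 = -4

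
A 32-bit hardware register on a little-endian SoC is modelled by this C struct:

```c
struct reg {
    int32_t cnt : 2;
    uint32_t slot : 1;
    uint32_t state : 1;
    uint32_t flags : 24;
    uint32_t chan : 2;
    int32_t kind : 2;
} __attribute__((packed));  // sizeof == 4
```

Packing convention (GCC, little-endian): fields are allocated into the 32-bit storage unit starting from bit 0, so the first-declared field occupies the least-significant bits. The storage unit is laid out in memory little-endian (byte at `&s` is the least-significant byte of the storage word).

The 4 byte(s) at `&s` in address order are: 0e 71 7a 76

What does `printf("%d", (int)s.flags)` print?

[0]=0x0e [1]=0x71 [2]=0x7a [3]=0x76 (little-endian) → word 0x767a710e
cnt:2 @ bit 0 → (0x767a710e>>0)&0x3 = 0x2
slot:1 @ bit 2 → (0x767a710e>>2)&0x1 = 0x1
state:1 @ bit 3 → (0x767a710e>>3)&0x1 = 0x1
flags:24 @ bit 4 → (0x767a710e>>4)&0xffffff = 0x67a710  ←
chan:2 @ bit 28 → (0x767a710e>>28)&0x3 = 0x3
kind:2 @ bit 30 → (0x767a710e>>30)&0x3 = 0x1

6792976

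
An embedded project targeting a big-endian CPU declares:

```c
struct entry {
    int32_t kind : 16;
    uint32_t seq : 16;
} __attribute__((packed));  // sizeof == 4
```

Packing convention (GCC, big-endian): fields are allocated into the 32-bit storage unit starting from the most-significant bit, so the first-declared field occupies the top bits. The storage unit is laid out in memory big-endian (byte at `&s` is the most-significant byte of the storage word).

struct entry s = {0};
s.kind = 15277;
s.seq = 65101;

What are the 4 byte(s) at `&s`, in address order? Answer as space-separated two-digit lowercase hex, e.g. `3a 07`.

3b ad fe 4d

[16+:16] kind=15277 & 0xffff = 0x3bad; word=0x3bad0000
[0+:16] seq=65101 & 0xffff = 0xfe4d; word=0x3badfe4d
word = 0x3badfe4d → big-endian bytes:
  [0]=0x3b  [1]=0xad  [2]=0xfe  [3]=0x4d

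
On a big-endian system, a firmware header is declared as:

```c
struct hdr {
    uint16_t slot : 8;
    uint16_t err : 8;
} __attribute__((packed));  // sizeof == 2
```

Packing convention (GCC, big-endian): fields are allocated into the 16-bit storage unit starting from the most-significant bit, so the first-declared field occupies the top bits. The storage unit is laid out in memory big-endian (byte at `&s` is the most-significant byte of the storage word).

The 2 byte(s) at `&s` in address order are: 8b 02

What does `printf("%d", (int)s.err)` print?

[0]=0x8b [1]=0x02 (big-endian) → word 0x8b02
slot:8 @ bit 8 → (0x8b02>>8)&0xff = 0x8b
err:8 @ bit 0 → (0x8b02>>0)&0xff = 0x2  ←

2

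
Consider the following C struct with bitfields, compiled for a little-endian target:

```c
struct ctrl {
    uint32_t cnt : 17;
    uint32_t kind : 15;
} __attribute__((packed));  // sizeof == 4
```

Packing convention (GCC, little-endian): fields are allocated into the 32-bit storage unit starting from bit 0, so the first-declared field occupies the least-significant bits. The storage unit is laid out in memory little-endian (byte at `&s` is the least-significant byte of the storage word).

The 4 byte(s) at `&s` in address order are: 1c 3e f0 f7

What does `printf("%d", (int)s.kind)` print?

31736

[0]=0x1c [1]=0x3e [2]=0xf0 [3]=0xf7 (little-endian) → word 0xf7f03e1c
cnt [0+:17] = (word>>0) & 0x1ffff = 15900
kind [17+:15] = (word>>17) & 0x7fff = 31736  ←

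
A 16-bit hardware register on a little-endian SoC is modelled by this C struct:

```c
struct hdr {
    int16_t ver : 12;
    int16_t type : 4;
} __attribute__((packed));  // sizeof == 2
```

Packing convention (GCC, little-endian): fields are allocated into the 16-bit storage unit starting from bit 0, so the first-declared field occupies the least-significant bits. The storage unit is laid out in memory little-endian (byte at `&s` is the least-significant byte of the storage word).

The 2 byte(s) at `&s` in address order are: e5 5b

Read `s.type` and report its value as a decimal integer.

5

[0]=0xe5 [1]=0x5b (little-endian) → word 0x5be5
ver:12 @ bit 0 → (0x5be5>>0)&0xfff = 0xbe5
type:4 @ bit 12 → (0x5be5>>12)&0xf = 0x5  ←
type signed 4b, MSB=0: value = 5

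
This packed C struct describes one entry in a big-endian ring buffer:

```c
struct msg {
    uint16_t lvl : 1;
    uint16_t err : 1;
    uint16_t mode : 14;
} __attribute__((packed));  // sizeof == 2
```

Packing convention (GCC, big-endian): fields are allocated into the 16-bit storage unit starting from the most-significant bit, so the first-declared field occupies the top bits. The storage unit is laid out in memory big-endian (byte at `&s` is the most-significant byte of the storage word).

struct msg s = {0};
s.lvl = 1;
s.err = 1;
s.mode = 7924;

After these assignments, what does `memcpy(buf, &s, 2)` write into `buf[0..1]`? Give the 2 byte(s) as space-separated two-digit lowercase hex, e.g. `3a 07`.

lvl:1 = 1 → 0x1 << 15 → word 0x8000
err:1 = 1 → 0x1 << 14 → word 0xc000
mode:14 = 7924 → 0x1ef4 << 0 → word 0xdef4
word = 0xdef4 → big-endian bytes:
  [0]=0xde  [1]=0xf4

de f4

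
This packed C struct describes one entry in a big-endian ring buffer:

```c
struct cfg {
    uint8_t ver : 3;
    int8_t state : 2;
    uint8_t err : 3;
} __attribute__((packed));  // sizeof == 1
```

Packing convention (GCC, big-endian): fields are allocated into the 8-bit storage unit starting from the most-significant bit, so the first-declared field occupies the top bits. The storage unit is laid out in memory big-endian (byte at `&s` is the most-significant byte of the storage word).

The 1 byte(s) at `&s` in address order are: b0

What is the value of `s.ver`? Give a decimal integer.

[0]=0xb0 (big-endian) → word 0xb0
ver [5+:3] = (word>>5) & 0x7 = 5  ←
state [3+:2] = (word>>3) & 0x3 = 2
err [0+:3] = (word>>0) & 0x7 = 0

5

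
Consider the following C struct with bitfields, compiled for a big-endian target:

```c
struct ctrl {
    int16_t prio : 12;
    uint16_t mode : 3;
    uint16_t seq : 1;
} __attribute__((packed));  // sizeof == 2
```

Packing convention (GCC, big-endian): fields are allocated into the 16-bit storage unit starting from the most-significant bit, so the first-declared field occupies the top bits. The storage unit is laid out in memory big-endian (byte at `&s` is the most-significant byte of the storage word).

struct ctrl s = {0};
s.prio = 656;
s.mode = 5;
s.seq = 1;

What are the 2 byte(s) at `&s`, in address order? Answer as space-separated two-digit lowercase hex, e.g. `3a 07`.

29 0b

prio:12 = 656 → 0x290 << 4 → word 0x2900
mode:3 = 5 → 0x5 << 1 → word 0x290a
seq:1 = 1 → 0x1 << 0 → word 0x290b
word = 0x290b → big-endian bytes:
  [0]=0x29  [1]=0x0b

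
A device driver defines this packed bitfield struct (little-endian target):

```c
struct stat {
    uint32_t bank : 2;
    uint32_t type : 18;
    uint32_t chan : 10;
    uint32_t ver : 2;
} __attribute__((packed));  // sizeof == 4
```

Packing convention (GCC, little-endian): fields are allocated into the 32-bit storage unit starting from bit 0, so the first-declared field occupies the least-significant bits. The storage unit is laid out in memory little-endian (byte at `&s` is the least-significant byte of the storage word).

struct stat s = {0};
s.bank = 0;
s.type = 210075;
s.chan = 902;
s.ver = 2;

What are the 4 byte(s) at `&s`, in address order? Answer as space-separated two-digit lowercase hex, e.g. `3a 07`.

6c d2 6c b8

bank (2b) val=0 bits=0x0 at bit 0: 0x00000000
type (18b) val=210075 bits=0x3349b at bit 2: 0x000cd26c
chan (10b) val=902 bits=0x386 at bit 20: 0x386cd26c
ver (2b) val=2 bits=0x2 at bit 30: 0xb86cd26c
word = 0xb86cd26c → little-endian bytes:
  [0]=0x6c  [1]=0xd2  [2]=0x6c  [3]=0xb8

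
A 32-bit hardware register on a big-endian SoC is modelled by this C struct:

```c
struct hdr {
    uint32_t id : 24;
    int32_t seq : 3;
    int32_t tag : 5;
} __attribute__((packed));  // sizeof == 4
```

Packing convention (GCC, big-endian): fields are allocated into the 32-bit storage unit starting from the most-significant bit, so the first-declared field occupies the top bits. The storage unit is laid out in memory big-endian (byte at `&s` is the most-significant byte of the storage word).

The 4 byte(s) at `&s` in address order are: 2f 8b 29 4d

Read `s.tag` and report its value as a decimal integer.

13

[0]=0x2f [1]=0x8b [2]=0x29 [3]=0x4d (big-endian) → word 0x2f8b294d
id [8+:24] = (word>>8) & 0xffffff = 3115817
seq [5+:3] = (word>>5) & 0x7 = 2
tag [0+:5] = (word>>0) & 0x1f = 13  ←
tag signed 5b, MSB=0: value = 13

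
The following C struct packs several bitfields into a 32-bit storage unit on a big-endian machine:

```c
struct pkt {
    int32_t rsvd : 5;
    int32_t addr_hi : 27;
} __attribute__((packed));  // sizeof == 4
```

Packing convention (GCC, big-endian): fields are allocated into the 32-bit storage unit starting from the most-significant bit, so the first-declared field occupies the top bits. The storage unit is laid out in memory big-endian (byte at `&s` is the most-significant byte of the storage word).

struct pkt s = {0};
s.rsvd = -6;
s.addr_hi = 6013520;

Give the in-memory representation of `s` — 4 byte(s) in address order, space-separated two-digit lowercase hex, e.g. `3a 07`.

d0 5b c2 50

[27+:5] rsvd=-6 & 0x1f = 0x1a; word=0xd0000000
[0+:27] addr_hi=6013520 & 0x7ffffff = 0x5bc250; word=0xd05bc250
word = 0xd05bc250 → big-endian bytes:
  [0]=0xd0  [1]=0x5b  [2]=0xc2  [3]=0x50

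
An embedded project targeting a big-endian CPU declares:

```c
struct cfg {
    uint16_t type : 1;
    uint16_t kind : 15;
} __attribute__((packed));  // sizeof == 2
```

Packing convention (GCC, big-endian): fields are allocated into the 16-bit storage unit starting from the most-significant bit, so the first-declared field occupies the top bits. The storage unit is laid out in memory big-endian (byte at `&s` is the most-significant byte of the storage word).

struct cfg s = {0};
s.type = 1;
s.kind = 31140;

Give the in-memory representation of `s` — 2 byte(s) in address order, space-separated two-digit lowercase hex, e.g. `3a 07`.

type:1 = 1 → 0x1 << 15 → word 0x8000
kind:15 = 31140 → 0x79a4 << 0 → word 0xf9a4
word = 0xf9a4 → big-endian bytes:
  [0]=0xf9  [1]=0xa4

f9 a4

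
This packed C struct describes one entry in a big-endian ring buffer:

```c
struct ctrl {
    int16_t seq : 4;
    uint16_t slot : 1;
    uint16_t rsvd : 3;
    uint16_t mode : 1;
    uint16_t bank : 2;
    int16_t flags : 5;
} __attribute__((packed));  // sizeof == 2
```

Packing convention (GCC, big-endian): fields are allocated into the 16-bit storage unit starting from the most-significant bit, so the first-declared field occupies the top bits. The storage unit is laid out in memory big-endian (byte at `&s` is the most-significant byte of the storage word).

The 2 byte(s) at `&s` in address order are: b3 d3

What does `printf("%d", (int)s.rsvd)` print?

3

[0]=0xb3 [1]=0xd3 (big-endian) → word 0xb3d3
seq [12+:4] = (word>>12) & 0xf = 11
slot [11+:1] = (word>>11) & 0x1 = 0
rsvd [8+:3] = (word>>8) & 0x7 = 3  ←
mode [7+:1] = (word>>7) & 0x1 = 1
bank [5+:2] = (word>>5) & 0x3 = 2
flags [0+:5] = (word>>0) & 0x1f = 19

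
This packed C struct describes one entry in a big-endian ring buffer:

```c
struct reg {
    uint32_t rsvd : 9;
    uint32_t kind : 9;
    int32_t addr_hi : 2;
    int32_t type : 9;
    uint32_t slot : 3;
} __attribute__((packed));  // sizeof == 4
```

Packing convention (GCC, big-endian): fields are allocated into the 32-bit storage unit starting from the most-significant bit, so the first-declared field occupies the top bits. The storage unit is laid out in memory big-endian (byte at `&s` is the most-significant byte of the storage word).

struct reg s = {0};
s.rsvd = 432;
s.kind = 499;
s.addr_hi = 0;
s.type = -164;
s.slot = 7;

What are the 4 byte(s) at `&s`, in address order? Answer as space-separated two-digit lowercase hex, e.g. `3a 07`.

rsvd:9 = 432 → 0x1b0 << 23 → word 0xd8000000
kind:9 = 499 → 0x1f3 << 14 → word 0xd87cc000
addr_hi:2 = 0 → 0x0 << 12 → word 0xd87cc000
type:9 = -164 → 0x15c << 3 → word 0xd87ccae0
slot:3 = 7 → 0x7 << 0 → word 0xd87ccae7
word = 0xd87ccae7 → big-endian bytes:
  [0]=0xd8  [1]=0x7c  [2]=0xca  [3]=0xe7

d8 7c ca e7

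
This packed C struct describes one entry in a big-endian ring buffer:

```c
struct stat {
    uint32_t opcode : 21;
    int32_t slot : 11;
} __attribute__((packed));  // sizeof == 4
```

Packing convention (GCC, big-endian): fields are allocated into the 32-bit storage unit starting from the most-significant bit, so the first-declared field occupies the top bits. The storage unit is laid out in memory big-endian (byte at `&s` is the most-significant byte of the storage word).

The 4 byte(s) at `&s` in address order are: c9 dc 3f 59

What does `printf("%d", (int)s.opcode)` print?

1653639

[0]=0xc9 [1]=0xdc [2]=0x3f [3]=0x59 (big-endian) → word 0xc9dc3f59
opcode [11+:21] = (word>>11) & 0x1fffff = 1653639  ←
slot [0+:11] = (word>>0) & 0x7ff = 1881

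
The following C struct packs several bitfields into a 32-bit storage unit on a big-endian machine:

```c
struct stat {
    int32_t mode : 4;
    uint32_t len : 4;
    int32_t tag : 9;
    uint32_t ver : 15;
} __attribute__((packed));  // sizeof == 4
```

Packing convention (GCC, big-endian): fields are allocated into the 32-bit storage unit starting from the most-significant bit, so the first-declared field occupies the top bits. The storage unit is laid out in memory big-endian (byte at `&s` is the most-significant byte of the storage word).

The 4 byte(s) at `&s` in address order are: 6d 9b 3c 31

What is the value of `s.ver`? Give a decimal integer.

15409

[0]=0x6d [1]=0x9b [2]=0x3c [3]=0x31 (big-endian) → word 0x6d9b3c31
mode:4 @ bit 28 → (0x6d9b3c31>>28)&0xf = 0x6
len:4 @ bit 24 → (0x6d9b3c31>>24)&0xf = 0xd
tag:9 @ bit 15 → (0x6d9b3c31>>15)&0x1ff = 0x136
ver:15 @ bit 0 → (0x6d9b3c31>>0)&0x7fff = 0x3c31  ←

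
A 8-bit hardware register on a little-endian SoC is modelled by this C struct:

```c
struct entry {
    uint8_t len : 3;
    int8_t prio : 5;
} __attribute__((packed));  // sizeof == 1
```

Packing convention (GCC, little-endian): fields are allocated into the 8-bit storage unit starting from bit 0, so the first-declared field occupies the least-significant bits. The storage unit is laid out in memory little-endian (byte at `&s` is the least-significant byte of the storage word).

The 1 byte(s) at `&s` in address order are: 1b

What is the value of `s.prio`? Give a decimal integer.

[0]=0x1b (little-endian) → word 0x1b
len [0+:3] = (word>>0) & 0x7 = 3
prio [3+:5] = (word>>3) & 0x1f = 3  ←
prio signed 5b, MSB=0: value = 3

3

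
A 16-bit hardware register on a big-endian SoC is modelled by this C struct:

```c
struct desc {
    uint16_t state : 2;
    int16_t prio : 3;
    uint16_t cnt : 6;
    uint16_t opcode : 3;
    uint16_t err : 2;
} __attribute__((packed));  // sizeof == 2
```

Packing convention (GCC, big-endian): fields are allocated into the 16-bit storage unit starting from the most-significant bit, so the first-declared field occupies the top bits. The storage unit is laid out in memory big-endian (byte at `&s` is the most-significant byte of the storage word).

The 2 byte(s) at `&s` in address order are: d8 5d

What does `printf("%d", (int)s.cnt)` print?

2

[0]=0xd8 [1]=0x5d (big-endian) → word 0xd85d
state [14+:2] = (word>>14) & 0x3 = 3
prio [11+:3] = (word>>11) & 0x7 = 3
cnt [5+:6] = (word>>5) & 0x3f = 2  ←
opcode [2+:3] = (word>>2) & 0x7 = 7
err [0+:2] = (word>>0) & 0x3 = 1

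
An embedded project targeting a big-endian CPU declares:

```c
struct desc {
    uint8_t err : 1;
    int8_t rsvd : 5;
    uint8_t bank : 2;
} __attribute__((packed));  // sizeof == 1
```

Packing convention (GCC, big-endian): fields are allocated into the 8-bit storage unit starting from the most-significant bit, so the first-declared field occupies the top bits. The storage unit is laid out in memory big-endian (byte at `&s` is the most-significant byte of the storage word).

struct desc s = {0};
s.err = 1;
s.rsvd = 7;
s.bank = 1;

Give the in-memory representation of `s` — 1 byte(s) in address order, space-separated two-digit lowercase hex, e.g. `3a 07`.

err:1 = 1 → 0x1 << 7 → word 0x80
rsvd:5 = 7 → 0x7 << 2 → word 0x9c
bank:2 = 1 → 0x1 << 0 → word 0x9d
word = 0x9d → big-endian bytes:
  [0]=0x9d

9d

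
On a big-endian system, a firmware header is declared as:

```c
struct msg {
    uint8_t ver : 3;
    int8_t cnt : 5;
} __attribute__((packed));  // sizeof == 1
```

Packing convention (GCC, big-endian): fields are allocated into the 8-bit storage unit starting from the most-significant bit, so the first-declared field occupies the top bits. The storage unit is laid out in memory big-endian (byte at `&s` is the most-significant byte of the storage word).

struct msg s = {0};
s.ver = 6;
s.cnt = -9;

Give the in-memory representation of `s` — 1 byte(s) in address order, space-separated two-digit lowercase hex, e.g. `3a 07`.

d7

ver (3b) val=6 bits=0x6 at bit 5: 0xc0
cnt (5b) val=-9 bits=0x17 at bit 0: 0xd7
word = 0xd7 → big-endian bytes:
  [0]=0xd7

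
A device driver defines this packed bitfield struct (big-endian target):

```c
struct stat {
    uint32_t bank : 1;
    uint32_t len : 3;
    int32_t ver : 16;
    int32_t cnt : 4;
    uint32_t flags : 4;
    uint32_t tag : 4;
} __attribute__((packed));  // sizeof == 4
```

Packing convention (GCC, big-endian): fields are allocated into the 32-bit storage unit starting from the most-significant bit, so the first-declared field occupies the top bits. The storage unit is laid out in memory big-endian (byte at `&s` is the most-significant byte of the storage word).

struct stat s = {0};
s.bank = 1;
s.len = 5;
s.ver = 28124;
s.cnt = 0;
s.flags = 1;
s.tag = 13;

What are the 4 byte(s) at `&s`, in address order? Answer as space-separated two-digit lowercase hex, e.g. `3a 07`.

d6 dd c0 1d

bank:1 = 1 → 0x1 << 31 → word 0x80000000
len:3 = 5 → 0x5 << 28 → word 0xd0000000
ver:16 = 28124 → 0x6ddc << 12 → word 0xd6ddc000
cnt:4 = 0 → 0x0 << 8 → word 0xd6ddc000
flags:4 = 1 → 0x1 << 4 → word 0xd6ddc010
tag:4 = 13 → 0xd << 0 → word 0xd6ddc01d
word = 0xd6ddc01d → big-endian bytes:
  [0]=0xd6  [1]=0xdd  [2]=0xc0  [3]=0x1d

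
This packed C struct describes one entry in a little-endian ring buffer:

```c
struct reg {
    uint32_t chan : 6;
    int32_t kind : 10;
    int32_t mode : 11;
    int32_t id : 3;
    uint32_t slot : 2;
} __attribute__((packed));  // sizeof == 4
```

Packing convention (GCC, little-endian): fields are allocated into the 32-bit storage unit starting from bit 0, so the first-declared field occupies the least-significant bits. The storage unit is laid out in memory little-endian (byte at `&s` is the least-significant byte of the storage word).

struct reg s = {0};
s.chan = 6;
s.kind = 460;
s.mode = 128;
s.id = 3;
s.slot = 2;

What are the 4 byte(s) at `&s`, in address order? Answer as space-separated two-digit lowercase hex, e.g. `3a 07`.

chan:6 = 6 → 0x6 << 0 → word 0x00000006
kind:10 = 460 → 0x1cc << 6 → word 0x00007306
mode:11 = 128 → 0x80 << 16 → word 0x00807306
id:3 = 3 → 0x3 << 27 → word 0x18807306
slot:2 = 2 → 0x2 << 30 → word 0x98807306
word = 0x98807306 → little-endian bytes:
  [0]=0x06  [1]=0x73  [2]=0x80  [3]=0x98

06 73 80 98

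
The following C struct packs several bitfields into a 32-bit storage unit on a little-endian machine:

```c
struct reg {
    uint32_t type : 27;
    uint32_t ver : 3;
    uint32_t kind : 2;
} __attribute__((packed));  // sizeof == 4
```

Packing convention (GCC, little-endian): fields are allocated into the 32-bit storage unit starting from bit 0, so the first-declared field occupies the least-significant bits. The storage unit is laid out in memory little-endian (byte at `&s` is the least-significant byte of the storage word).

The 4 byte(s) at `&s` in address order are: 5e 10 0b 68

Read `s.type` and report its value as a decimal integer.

[0]=0x5e [1]=0x10 [2]=0x0b [3]=0x68 (little-endian) → word 0x680b105e
type [0+:27] = (word>>0) & 0x7ffffff = 725086  ←
ver [27+:3] = (word>>27) & 0x7 = 5
kind [30+:2] = (word>>30) & 0x3 = 1

725086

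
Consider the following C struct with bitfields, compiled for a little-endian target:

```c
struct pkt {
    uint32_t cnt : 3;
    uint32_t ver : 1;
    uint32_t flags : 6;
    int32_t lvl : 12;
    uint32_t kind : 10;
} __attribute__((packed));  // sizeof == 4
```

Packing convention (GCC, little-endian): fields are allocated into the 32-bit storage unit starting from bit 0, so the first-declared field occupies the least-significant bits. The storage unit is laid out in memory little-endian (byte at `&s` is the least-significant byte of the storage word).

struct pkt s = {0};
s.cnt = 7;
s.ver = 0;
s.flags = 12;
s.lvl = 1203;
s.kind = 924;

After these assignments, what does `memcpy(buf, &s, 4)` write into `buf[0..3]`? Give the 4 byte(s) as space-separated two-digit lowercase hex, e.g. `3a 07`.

cnt (3b) val=7 bits=0x7 at bit 0: 0x00000007
ver (1b) val=0 bits=0x0 at bit 3: 0x00000007
flags (6b) val=12 bits=0xc at bit 4: 0x000000c7
lvl (12b) val=1203 bits=0x4b3 at bit 10: 0x0012ccc7
kind (10b) val=924 bits=0x39c at bit 22: 0xe712ccc7
word = 0xe712ccc7 → little-endian bytes:
  [0]=0xc7  [1]=0xcc  [2]=0x12  [3]=0xe7

c7 cc 12 e7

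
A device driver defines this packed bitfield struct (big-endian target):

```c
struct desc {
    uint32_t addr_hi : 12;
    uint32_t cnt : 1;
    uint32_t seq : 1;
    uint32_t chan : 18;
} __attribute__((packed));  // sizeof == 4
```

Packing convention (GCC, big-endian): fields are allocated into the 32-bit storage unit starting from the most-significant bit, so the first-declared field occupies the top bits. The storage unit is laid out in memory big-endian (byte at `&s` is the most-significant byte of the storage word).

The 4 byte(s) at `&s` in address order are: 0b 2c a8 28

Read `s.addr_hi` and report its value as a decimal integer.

[0]=0x0b [1]=0x2c [2]=0xa8 [3]=0x28 (big-endian) → word 0x0b2ca828
addr_hi:12 @ bit 20 → (0x0b2ca828>>20)&0xfff = 0xb2  ←
cnt:1 @ bit 19 → (0x0b2ca828>>19)&0x1 = 0x1
seq:1 @ bit 18 → (0x0b2ca828>>18)&0x1 = 0x1
chan:18 @ bit 0 → (0x0b2ca828>>0)&0x3ffff = 0xa828

178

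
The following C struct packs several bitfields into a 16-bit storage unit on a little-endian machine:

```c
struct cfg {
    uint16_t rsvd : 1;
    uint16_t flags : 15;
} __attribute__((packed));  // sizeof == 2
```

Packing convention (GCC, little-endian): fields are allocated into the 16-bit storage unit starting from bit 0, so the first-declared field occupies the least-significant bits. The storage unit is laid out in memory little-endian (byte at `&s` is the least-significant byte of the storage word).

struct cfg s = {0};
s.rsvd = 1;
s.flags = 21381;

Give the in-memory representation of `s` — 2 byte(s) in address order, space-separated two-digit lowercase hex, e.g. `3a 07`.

0b a7

[0+:1] rsvd=1 & 0x1 = 0x1; word=0x0001
[1+:15] flags=21381 & 0x7fff = 0x5385; word=0xa70b
word = 0xa70b → little-endian bytes:
  [0]=0x0b  [1]=0xa7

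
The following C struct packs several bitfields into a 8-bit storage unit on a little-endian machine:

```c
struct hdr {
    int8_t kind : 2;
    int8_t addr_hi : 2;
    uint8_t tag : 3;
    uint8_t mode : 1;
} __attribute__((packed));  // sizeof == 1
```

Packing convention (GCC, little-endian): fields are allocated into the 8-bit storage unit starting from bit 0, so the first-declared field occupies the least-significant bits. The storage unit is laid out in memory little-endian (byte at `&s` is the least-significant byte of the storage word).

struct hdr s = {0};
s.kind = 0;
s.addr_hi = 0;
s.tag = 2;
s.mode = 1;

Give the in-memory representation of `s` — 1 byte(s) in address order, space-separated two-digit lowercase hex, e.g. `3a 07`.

a0

kind (2b) val=0 bits=0x0 at bit 0: 0x00
addr_hi (2b) val=0 bits=0x0 at bit 2: 0x00
tag (3b) val=2 bits=0x2 at bit 4: 0x20
mode (1b) val=1 bits=0x1 at bit 7: 0xa0
word = 0xa0 → little-endian bytes:
  [0]=0xa0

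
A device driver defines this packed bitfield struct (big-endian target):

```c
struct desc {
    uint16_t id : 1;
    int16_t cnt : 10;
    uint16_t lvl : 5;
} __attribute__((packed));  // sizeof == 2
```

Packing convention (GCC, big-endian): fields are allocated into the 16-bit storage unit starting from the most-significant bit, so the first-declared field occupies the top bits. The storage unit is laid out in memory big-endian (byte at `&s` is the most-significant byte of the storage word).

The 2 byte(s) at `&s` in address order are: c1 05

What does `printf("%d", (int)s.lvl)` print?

[0]=0xc1 [1]=0x05 (big-endian) → word 0xc105
id:1 @ bit 15 → (0xc105>>15)&0x1 = 0x1
cnt:10 @ bit 5 → (0xc105>>5)&0x3ff = 0x208
lvl:5 @ bit 0 → (0xc105>>0)&0x1f = 0x5  ←

5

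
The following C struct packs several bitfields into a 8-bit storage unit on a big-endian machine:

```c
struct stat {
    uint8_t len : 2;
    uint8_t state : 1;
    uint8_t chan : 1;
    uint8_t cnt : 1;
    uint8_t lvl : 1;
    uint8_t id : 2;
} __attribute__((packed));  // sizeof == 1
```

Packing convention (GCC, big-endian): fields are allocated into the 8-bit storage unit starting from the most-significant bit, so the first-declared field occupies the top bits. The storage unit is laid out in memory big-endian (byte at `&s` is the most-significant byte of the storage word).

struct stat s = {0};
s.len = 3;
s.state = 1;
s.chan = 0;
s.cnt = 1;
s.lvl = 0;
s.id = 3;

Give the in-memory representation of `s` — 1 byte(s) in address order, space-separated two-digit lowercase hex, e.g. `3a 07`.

len:2 = 3 → 0x3 << 6 → word 0xc0
state:1 = 1 → 0x1 << 5 → word 0xe0
chan:1 = 0 → 0x0 << 4 → word 0xe0
cnt:1 = 1 → 0x1 << 3 → word 0xe8
lvl:1 = 0 → 0x0 << 2 → word 0xe8
id:2 = 3 → 0x3 << 0 → word 0xeb
word = 0xeb → big-endian bytes:
  [0]=0xeb

eb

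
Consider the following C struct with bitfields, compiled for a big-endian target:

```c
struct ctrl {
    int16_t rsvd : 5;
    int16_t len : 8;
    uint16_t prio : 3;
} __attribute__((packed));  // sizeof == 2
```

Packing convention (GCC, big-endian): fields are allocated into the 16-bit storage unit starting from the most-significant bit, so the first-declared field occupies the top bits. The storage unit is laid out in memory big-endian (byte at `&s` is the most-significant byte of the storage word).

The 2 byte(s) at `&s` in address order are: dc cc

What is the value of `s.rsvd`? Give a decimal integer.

[0]=0xdc [1]=0xcc (big-endian) → word 0xdccc
rsvd [11+:5] = (word>>11) & 0x1f = 27  ←
len [3+:8] = (word>>3) & 0xff = 153
prio [0+:3] = (word>>0) & 0x7 = 4
rsvd signed 5b, MSB=1: 27 - 32 = -5

-5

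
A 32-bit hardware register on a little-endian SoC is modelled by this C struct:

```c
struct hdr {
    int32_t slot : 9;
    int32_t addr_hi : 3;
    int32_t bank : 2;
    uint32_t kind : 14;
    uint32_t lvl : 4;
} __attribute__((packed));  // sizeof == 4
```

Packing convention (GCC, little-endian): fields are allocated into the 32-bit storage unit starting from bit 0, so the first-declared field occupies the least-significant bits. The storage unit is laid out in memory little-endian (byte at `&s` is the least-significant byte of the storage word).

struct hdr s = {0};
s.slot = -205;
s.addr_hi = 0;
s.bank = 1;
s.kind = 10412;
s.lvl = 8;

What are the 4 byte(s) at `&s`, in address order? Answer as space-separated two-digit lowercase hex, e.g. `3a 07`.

33 11 2b 8a

[0+:9] slot=-205 & 0x1ff = 0x133; word=0x00000133
[9+:3] addr_hi=0 & 0x7 = 0x0; word=0x00000133
[12+:2] bank=1 & 0x3 = 0x1; word=0x00001133
[14+:14] kind=10412 & 0x3fff = 0x28ac; word=0x0a2b1133
[28+:4] lvl=8 & 0xf = 0x8; word=0x8a2b1133
word = 0x8a2b1133 → little-endian bytes:
  [0]=0x33  [1]=0x11  [2]=0x2b  [3]=0x8a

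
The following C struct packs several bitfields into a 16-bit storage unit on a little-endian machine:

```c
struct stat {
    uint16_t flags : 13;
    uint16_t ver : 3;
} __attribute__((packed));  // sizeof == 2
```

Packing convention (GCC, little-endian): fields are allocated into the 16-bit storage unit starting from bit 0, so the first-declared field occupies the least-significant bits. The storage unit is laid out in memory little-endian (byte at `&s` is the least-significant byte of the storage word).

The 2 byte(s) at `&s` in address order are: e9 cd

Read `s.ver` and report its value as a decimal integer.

6

[0]=0xe9 [1]=0xcd (little-endian) → word 0xcde9
flags [0+:13] = (word>>0) & 0x1fff = 3561
ver [13+:3] = (word>>13) & 0x7 = 6  ←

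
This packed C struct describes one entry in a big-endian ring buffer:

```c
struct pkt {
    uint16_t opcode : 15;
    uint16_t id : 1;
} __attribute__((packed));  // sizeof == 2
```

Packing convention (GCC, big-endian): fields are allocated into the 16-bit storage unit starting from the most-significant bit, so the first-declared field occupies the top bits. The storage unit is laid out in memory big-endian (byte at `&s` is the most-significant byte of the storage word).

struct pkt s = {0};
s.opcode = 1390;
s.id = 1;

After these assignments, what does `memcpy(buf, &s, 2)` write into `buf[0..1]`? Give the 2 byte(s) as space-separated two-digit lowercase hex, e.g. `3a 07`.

0a dd

opcode:15 = 1390 → 0x56e << 1 → word 0x0adc
id:1 = 1 → 0x1 << 0 → word 0x0add
word = 0x0add → big-endian bytes:
  [0]=0x0a  [1]=0xdd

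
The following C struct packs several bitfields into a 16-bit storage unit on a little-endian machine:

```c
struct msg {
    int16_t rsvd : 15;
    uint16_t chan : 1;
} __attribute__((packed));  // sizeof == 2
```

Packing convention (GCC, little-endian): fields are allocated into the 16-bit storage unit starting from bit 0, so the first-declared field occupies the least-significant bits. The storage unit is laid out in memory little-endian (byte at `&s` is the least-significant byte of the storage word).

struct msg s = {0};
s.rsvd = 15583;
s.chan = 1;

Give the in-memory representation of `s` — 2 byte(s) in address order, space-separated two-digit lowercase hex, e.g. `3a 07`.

df bc

rsvd:15 = 15583 → 0x3cdf << 0 → word 0x3cdf
chan:1 = 1 → 0x1 << 15 → word 0xbcdf
word = 0xbcdf → little-endian bytes:
  [0]=0xdf  [1]=0xbc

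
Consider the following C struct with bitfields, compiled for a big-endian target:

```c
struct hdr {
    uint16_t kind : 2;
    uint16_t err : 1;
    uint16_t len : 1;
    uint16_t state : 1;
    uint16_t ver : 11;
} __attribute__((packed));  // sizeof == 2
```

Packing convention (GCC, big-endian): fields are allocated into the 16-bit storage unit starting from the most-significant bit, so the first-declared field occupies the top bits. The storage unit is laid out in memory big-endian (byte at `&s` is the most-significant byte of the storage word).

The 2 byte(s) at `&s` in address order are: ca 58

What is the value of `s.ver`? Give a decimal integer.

600

[0]=0xca [1]=0x58 (big-endian) → word 0xca58
kind:2 @ bit 14 → (0xca58>>14)&0x3 = 0x3
err:1 @ bit 13 → (0xca58>>13)&0x1 = 0x0
len:1 @ bit 12 → (0xca58>>12)&0x1 = 0x0
state:1 @ bit 11 → (0xca58>>11)&0x1 = 0x1
ver:11 @ bit 0 → (0xca58>>0)&0x7ff = 0x258  ←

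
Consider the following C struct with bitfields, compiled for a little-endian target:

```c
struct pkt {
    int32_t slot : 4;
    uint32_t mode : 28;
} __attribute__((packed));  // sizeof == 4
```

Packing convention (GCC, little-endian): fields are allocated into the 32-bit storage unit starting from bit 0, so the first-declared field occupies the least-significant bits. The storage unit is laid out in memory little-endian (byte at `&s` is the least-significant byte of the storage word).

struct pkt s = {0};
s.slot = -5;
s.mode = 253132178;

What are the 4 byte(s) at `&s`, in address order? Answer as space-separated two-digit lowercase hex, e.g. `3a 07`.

2b d9 67 f1

[0+:4] slot=-5 & 0xf = 0xb; word=0x0000000b
[4+:28] mode=253132178 & 0xfffffff = 0xf167d92; word=0xf167d92b
word = 0xf167d92b → little-endian bytes:
  [0]=0x2b  [1]=0xd9  [2]=0x67  [3]=0xf1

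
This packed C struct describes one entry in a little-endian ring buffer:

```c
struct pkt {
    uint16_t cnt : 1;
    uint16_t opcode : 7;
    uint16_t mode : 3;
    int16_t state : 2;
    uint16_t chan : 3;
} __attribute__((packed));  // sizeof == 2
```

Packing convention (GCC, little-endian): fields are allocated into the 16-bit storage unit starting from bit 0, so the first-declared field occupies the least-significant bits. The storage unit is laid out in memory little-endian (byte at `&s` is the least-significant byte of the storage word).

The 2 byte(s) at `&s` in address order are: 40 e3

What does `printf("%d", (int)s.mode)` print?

[0]=0x40 [1]=0xe3 (little-endian) → word 0xe340
cnt [0+:1] = (word>>0) & 0x1 = 0
opcode [1+:7] = (word>>1) & 0x7f = 32
mode [8+:3] = (word>>8) & 0x7 = 3  ←
state [11+:2] = (word>>11) & 0x3 = 0
chan [13+:3] = (word>>13) & 0x7 = 7

3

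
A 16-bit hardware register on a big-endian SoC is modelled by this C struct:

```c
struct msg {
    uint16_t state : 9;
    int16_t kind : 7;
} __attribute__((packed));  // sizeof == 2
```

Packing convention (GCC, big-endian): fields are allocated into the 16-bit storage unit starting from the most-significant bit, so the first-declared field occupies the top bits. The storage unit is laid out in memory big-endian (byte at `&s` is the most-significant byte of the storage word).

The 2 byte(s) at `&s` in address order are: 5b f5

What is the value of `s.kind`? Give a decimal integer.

[0]=0x5b [1]=0xf5 (big-endian) → word 0x5bf5
state:9 @ bit 7 → (0x5bf5>>7)&0x1ff = 0xb7
kind:7 @ bit 0 → (0x5bf5>>0)&0x7f = 0x75  ←
kind signed 7b, MSB=1: 117 - 128 = -11

-11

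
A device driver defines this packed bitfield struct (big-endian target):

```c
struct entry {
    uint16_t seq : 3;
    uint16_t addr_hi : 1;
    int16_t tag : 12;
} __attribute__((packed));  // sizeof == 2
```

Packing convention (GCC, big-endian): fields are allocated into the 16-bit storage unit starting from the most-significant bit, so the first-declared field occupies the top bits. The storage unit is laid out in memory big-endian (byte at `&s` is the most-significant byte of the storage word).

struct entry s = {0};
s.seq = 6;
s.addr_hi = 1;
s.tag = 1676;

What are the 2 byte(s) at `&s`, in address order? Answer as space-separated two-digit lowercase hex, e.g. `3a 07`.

[13+:3] seq=6 & 0x7 = 0x6; word=0xc000
[12+:1] addr_hi=1 & 0x1 = 0x1; word=0xd000
[0+:12] tag=1676 & 0xfff = 0x68c; word=0xd68c
word = 0xd68c → big-endian bytes:
  [0]=0xd6  [1]=0x8c

d6 8c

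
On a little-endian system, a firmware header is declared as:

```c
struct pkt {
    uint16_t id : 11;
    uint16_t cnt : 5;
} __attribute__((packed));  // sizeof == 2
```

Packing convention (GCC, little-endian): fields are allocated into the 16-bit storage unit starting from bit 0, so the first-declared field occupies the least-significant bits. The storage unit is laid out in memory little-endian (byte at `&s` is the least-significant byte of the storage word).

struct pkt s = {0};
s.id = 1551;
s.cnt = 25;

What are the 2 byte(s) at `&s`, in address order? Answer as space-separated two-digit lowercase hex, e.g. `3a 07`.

0f ce

id (11b) val=1551 bits=0x60f at bit 0: 0x060f
cnt (5b) val=25 bits=0x19 at bit 11: 0xce0f
word = 0xce0f → little-endian bytes:
  [0]=0x0f  [1]=0xce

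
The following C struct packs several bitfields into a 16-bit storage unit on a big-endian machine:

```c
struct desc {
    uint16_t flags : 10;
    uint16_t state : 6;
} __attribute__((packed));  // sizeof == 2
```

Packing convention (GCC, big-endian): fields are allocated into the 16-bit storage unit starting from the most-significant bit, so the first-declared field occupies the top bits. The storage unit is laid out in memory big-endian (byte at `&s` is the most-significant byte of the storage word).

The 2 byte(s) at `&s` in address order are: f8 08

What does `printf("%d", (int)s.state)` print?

[0]=0xf8 [1]=0x08 (big-endian) → word 0xf808
flags:10 @ bit 6 → (0xf808>>6)&0x3ff = 0x3e0
state:6 @ bit 0 → (0xf808>>0)&0x3f = 0x8  ←

8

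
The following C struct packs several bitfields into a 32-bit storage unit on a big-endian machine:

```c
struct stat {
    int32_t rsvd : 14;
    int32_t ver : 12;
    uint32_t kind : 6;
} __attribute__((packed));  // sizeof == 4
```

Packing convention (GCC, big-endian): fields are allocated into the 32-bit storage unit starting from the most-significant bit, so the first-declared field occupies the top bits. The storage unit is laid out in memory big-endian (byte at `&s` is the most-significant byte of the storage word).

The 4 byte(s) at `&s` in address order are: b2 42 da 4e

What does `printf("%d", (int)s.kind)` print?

[0]=0xb2 [1]=0x42 [2]=0xda [3]=0x4e (big-endian) → word 0xb242da4e
rsvd [18+:14] = (word>>18) & 0x3fff = 11408
ver [6+:12] = (word>>6) & 0xfff = 2921
kind [0+:6] = (word>>0) & 0x3f = 14  ←

14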